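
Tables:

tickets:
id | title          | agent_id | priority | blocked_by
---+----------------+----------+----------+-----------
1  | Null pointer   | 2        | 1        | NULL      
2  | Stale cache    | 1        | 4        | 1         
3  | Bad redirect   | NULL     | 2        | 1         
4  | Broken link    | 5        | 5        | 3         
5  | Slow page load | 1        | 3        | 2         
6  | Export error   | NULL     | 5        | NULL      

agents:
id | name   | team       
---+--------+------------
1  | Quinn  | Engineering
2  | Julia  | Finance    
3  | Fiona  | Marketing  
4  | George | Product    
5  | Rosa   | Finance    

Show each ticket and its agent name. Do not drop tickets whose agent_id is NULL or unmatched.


LEFT JOIN keeps every row from tickets (the left table); where agent_id has no match in agents, the agent columns become NULL. Walk through each ticket:
  - ticket 1 (Null pointer): agent_id=2 -> matches Julia
  - ticket 2 (Stale cache): agent_id=1 -> matches Quinn
  - ticket 3 (Bad redirect): agent_id=NULL, no match -> kept with NULL
  - ticket 4 (Broken link): agent_id=5 -> matches Rosa
  - ticket 5 (Slow page load): agent_id=1 -> matches Quinn
  - ticket 6 (Export error): agent_id=NULL, no match -> kept with NULL
All 6 rows appear; 2 have NULL agent.

SQL:
SELECT a.title, b.name AS agent
FROM tickets a
LEFT JOIN agents b ON a.agent_id = b.id

Result:
title          | agent
---------------+------
Null pointer   | Julia
Stale cache    | Quinn
Bad redirect   | NULL 
Broken link    | Rosa 
Slow page load | Quinn
Export error   | NULL 


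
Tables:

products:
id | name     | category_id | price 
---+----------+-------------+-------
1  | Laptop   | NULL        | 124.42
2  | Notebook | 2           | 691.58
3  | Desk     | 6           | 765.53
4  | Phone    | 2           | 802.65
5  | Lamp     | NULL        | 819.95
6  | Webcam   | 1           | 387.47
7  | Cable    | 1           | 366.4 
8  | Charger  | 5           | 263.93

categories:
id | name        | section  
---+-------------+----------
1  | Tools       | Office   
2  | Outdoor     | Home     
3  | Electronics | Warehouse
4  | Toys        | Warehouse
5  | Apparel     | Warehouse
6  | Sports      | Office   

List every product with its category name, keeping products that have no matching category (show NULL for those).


LEFT JOIN keeps every row from products (the left table); where category_id has no match in categories, the category columns become NULL. Walk through each product:
  - product 1 (Laptop): category_id=NULL, no match -> kept with NULL
  - product 2 (Notebook): category_id=2 -> matches Outdoor
  - product 3 (Desk): category_id=6 -> matches Sports
  - product 4 (Phone): category_id=2 -> matches Outdoor
  - product 5 (Lamp): category_id=NULL, no match -> kept with NULL
  - product 6 (Webcam): category_id=1 -> matches Tools
  - product 7 (Cable): category_id=1 -> matches Tools
  - product 8 (Charger): category_id=5 -> matches Apparel
All 8 rows appear; 2 have NULL category.

SQL:
SELECT a.name, b.name AS category
FROM products a
LEFT JOIN categories b ON a.category_id = b.id

Result:
name     | category
---------+---------
Laptop   | NULL    
Notebook | Outdoor 
Desk     | Sports  
Phone    | Outdoor 
Lamp     | NULL    
Webcam   | Tools   
Cable    | Tools   
Charger  | Apparel 


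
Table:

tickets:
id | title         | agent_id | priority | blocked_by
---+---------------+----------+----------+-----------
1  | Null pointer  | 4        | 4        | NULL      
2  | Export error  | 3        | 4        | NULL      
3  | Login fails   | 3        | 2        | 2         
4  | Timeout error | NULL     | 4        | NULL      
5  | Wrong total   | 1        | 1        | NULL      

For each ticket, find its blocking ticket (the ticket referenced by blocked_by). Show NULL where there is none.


This is a self-join: tickets is joined to a second copy of itself, matching each row's blocked_by to another row's id. Use LEFT JOIN so rows with blocked_by=NULL are kept.
  - ticket 1 (Null pointer): blocked_by=NULL -> NULL
  - ticket 2 (Export error): blocked_by=NULL -> NULL
  - ticket 3 (Login fails): blocked_by=2 -> Export error
  - ticket 4 (Timeout error): blocked_by=NULL -> NULL
  - ticket 5 (Wrong total): blocked_by=NULL -> NULL

SQL:
SELECT a.title AS item, b.title AS blocked_by
FROM tickets a
LEFT JOIN tickets b ON a.blocked_by = b.id

Result:
item          | blocked_by  
--------------+-------------
Null pointer  | NULL        
Export error  | NULL        
Login fails   | Export error
Timeout error | NULL        
Wrong total   | NULL        


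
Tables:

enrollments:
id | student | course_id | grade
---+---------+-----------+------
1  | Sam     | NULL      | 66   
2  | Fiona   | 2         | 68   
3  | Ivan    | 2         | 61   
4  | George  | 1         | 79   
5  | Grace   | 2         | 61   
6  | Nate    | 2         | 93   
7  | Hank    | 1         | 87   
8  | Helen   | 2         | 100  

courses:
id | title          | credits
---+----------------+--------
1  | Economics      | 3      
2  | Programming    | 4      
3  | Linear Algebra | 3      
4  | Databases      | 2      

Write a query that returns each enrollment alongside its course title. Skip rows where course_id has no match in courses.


INNER JOIN keeps only enrollments rows whose course_id matches an id in courses. Walk through each enrollment:
  - enrollment 1 (Sam): course_id=NULL, no match -> dropped
  - enrollment 2 (Fiona): course_id=2 -> matches Programming
  - enrollment 3 (Ivan): course_id=2 -> matches Programming
  - enrollment 4 (George): course_id=1 -> matches Economics
  - enrollment 5 (Grace): course_id=2 -> matches Programming
  - enrollment 6 (Nate): course_id=2 -> matches Programming
  - enrollment 7 (Hank): course_id=1 -> matches Economics
  - enrollment 8 (Helen): course_id=2 -> matches Programming
So 1 of 8 rows is dropped.

SQL:
SELECT a.student, b.title AS course
FROM enrollments a
INNER JOIN courses b ON a.course_id = b.id

Result:
student | course     
--------+------------
Fiona   | Programming
Ivan    | Programming
George  | Economics  
Grace   | Programming
Nate    | Programming
Hank    | Economics  
Helen   | Programming


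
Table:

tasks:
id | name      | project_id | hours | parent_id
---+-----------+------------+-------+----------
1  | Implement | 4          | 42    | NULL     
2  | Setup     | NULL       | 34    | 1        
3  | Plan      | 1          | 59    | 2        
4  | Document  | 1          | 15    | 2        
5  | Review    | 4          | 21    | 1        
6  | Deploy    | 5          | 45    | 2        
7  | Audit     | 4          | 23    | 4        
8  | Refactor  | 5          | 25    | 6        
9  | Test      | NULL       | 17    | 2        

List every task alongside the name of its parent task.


This is a self-join: tasks is joined to a second copy of itself, matching each row's parent_id to another row's id. Use LEFT JOIN so rows with parent_id=NULL are kept.
  - task 1 (Implement): parent_id=NULL -> NULL
  - task 2 (Setup): parent_id=1 -> Implement
  - task 3 (Plan): parent_id=2 -> Setup
  - task 4 (Document): parent_id=2 -> Setup
  - task 5 (Review): parent_id=1 -> Implement
  - task 6 (Deploy): parent_id=2 -> Setup
  - task 7 (Audit): parent_id=4 -> Document
  - task 8 (Refactor): parent_id=6 -> Deploy
  - task 9 (Test): parent_id=2 -> Setup

SQL:
SELECT a.name AS item, b.name AS parent
FROM tasks a
LEFT JOIN tasks b ON a.parent_id = b.id

Result:
item      | parent   
----------+----------
Implement | NULL     
Setup     | Implement
Plan      | Setup    
Document  | Setup    
Review    | Implement
Deploy    | Setup    
Audit     | Document 
Refactor  | Deploy   
Test      | Setup    


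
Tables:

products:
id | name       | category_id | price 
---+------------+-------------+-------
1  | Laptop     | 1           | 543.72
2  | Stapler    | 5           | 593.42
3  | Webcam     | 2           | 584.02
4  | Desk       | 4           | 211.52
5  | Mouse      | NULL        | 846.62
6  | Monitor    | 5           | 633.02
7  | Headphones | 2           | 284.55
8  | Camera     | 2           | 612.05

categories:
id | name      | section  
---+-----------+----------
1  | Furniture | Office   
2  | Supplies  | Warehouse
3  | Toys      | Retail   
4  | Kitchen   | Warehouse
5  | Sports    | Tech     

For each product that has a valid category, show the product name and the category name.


INNER JOIN keeps only products rows whose category_id matches an id in categories. Walk through each product:
  - product 1 (Laptop): category_id=1 -> matches Furniture
  - product 2 (Stapler): category_id=5 -> matches Sports
  - product 3 (Webcam): category_id=2 -> matches Supplies
  - product 4 (Desk): category_id=4 -> matches Kitchen
  - product 5 (Mouse): category_id=NULL, no match -> dropped
  - product 6 (Monitor): category_id=5 -> matches Sports
  - product 7 (Headphones): category_id=2 -> matches Supplies
  - product 8 (Camera): category_id=2 -> matches Supplies
So 1 of 8 rows is dropped.

SQL:
SELECT a.name, b.name AS category
FROM products a
INNER JOIN categories b ON a.category_id = b.id

Result:
name       | category 
-----------+----------
Laptop     | Furniture
Stapler    | Sports   
Webcam     | Supplies 
Desk       | Kitchen  
Monitor    | Sports   
Headphones | Supplies 
Camera     | Supplies 


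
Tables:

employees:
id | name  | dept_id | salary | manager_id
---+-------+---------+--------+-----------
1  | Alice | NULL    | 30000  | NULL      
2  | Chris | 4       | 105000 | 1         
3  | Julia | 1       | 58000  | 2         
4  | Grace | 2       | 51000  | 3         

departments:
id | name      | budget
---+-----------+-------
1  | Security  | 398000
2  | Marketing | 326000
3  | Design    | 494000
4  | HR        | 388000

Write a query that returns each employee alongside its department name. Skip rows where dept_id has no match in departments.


INNER JOIN keeps only employees rows whose dept_id matches an id in departments. Walk through each employee:
  - employee 1 (Alice): dept_id=NULL, no match -> dropped
  - employee 2 (Chris): dept_id=4 -> matches HR
  - employee 3 (Julia): dept_id=1 -> matches Security
  - employee 4 (Grace): dept_id=2 -> matches Marketing
So 1 of 4 rows is dropped.

SQL:
SELECT a.name, b.name AS department
FROM employees a
INNER JOIN departments b ON a.dept_id = b.id

Result:
name  | department
------+-----------
Chris | HR        
Julia | Security  
Grace | Marketing 


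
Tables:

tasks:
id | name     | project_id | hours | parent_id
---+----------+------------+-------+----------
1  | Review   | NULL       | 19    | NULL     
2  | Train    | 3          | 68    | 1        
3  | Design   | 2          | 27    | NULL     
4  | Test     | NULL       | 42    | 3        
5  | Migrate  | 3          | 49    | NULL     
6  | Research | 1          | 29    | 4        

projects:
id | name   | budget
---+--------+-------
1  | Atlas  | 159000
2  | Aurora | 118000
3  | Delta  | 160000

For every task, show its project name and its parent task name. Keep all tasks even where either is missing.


Two LEFT JOINs from the same base table tasks: one to projects via project_id, one to tasks itself via parent_id. Both are LEFT so every task is preserved.
Match against projects:
  - task 1 (Review): project_id=NULL, no match -> kept with NULL
  - task 2 (Train): project_id=3 -> matches Delta
  - task 3 (Design): project_id=2 -> matches Aurora
  - task 4 (Test): project_id=NULL, no match -> kept with NULL
  - task 5 (Migrate): project_id=3 -> matches Delta
  - task 6 (Research): project_id=1 -> matches Atlas
Match against tasks (self):
  - task 1 (Review): parent_id=NULL -> NULL
  - task 2 (Train): parent_id=1 -> Review
  - task 3 (Design): parent_id=NULL -> NULL
  - task 4 (Test): parent_id=3 -> Design
  - task 5 (Migrate): parent_id=NULL -> NULL
  - task 6 (Research): parent_id=4 -> Test

SQL:
SELECT a.name, b.name AS project, c.name AS parent
FROM tasks a
LEFT JOIN projects b ON a.project_id = b.id
LEFT JOIN tasks c ON a.parent_id = c.id

Result:
name     | project | parent
---------+---------+-------
Review   | NULL    | NULL  
Train    | Delta   | Review
Design   | Aurora  | NULL  
Test     | NULL    | Design
Migrate  | Delta   | NULL  
Research | Atlas   | Test  


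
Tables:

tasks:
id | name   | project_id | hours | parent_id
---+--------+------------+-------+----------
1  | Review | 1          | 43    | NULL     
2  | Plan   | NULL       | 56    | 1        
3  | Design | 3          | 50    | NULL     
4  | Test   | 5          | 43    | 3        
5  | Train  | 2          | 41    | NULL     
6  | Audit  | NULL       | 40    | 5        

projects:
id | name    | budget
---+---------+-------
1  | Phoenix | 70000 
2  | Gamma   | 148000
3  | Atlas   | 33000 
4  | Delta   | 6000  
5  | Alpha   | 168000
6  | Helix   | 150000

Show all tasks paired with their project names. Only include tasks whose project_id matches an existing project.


INNER JOIN keeps only tasks rows whose project_id matches an id in projects. Walk through each task:
  - task 1 (Review): project_id=1 -> matches Phoenix
  - task 2 (Plan): project_id=NULL, no match -> dropped
  - task 3 (Design): project_id=3 -> matches Atlas
  - task 4 (Test): project_id=5 -> matches Alpha
  - task 5 (Train): project_id=2 -> matches Gamma
  - task 6 (Audit): project_id=NULL, no match -> dropped
So 2 of 6 rows are dropped.

SQL:
SELECT a.name, b.name AS project
FROM tasks a
INNER JOIN projects b ON a.project_id = b.id

Result:
name   | project
-------+--------
Review | Phoenix
Design | Atlas  
Test   | Alpha  
Train  | Gamma  


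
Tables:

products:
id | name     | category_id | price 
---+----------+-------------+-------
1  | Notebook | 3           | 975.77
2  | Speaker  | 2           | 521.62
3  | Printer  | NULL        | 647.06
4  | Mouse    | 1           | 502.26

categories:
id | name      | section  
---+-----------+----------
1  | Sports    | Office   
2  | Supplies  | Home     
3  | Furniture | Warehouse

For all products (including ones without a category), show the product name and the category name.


LEFT JOIN keeps every row from products (the left table); where category_id has no match in categories, the category columns become NULL. Walk through each product:
  - product 1 (Notebook): category_id=3 -> matches Furniture
  - product 2 (Speaker): category_id=2 -> matches Supplies
  - product 3 (Printer): category_id=NULL, no match -> kept with NULL
  - product 4 (Mouse): category_id=1 -> matches Sports
All 4 rows appear; 1 has NULL category.

SQL:
SELECT a.name, b.name AS category
FROM products a
LEFT JOIN categories b ON a.category_id = b.id

Result:
name     | category 
---------+----------
Notebook | Furniture
Speaker  | Supplies 
Printer  | NULL     
Mouse    | Sports   


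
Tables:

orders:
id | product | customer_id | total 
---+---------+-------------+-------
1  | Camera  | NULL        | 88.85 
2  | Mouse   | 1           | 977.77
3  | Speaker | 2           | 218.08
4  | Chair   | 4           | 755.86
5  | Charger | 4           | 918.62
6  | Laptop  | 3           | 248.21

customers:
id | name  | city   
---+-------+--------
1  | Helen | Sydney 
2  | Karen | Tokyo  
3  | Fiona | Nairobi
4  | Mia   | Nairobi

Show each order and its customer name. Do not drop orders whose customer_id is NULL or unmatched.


LEFT JOIN keeps every row from orders (the left table); where customer_id has no match in customers, the customer columns become NULL. Walk through each order:
  - order 1 (Camera): customer_id=NULL, no match -> kept with NULL
  - order 2 (Mouse): customer_id=1 -> matches Helen
  - order 3 (Speaker): customer_id=2 -> matches Karen
  - order 4 (Chair): customer_id=4 -> matches Mia
  - order 5 (Charger): customer_id=4 -> matches Mia
  - order 6 (Laptop): customer_id=3 -> matches Fiona
All 6 rows appear; 1 has NULL customer.

SQL:
SELECT a.product, b.name AS customer
FROM orders a
LEFT JOIN customers b ON a.customer_id = b.id

Result:
product | customer
--------+---------
Camera  | NULL    
Mouse   | Helen   
Speaker | Karen   
Chair   | Mia     
Charger | Mia     
Laptop  | Fiona   


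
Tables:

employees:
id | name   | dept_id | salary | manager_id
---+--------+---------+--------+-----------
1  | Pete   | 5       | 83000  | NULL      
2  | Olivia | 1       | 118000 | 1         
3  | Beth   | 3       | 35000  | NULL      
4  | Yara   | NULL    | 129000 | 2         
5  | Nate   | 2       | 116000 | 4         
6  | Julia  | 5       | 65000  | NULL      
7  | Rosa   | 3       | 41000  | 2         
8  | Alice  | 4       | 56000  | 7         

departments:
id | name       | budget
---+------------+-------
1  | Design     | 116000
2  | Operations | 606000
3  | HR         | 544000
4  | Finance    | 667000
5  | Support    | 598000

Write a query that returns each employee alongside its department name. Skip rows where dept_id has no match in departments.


INNER JOIN keeps only employees rows whose dept_id matches an id in departments. Walk through each employee:
  - employee 1 (Pete): dept_id=5 -> matches Support
  - employee 2 (Olivia): dept_id=1 -> matches Design
  - employee 3 (Beth): dept_id=3 -> matches HR
  - employee 4 (Yara): dept_id=NULL, no match -> dropped
  - employee 5 (Nate): dept_id=2 -> matches Operations
  - employee 6 (Julia): dept_id=5 -> matches Support
  - employee 7 (Rosa): dept_id=3 -> matches HR
  - employee 8 (Alice): dept_id=4 -> matches Finance
So 1 of 8 rows is dropped.

SQL:
SELECT a.name, b.name AS department
FROM employees a
INNER JOIN departments b ON a.dept_id = b.id

Result:
name   | department
-------+-----------
Pete   | Support   
Olivia | Design    
Beth   | HR        
Nate   | Operations
Julia  | Support   
Rosa   | HR        
Alice  | Finance   


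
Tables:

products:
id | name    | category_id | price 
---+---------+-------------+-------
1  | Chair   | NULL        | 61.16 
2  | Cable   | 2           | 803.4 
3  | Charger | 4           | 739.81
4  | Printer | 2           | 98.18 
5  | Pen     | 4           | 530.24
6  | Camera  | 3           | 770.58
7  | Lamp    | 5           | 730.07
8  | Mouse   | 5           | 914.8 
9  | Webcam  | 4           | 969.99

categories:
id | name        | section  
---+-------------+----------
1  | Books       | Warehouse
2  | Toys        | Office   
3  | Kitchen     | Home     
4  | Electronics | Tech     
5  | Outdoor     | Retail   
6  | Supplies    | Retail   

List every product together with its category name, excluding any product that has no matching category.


INNER JOIN keeps only products rows whose category_id matches an id in categories. Walk through each product:
  - product 1 (Chair): category_id=NULL, no match -> dropped
  - product 2 (Cable): category_id=2 -> matches Toys
  - product 3 (Charger): category_id=4 -> matches Electronics
  - product 4 (Printer): category_id=2 -> matches Toys
  - product 5 (Pen): category_id=4 -> matches Electronics
  - product 6 (Camera): category_id=3 -> matches Kitchen
  - product 7 (Lamp): category_id=5 -> matches Outdoor
  - product 8 (Mouse): category_id=5 -> matches Outdoor
  - product 9 (Webcam): category_id=4 -> matches Electronics
So 1 of 9 rows is dropped.

SQL:
SELECT a.name, b.name AS category
FROM products a
INNER JOIN categories b ON a.category_id = b.id

Result:
name    | category   
--------+------------
Cable   | Toys       
Charger | Electronics
Printer | Toys       
Pen     | Electronics
Camera  | Kitchen    
Lamp    | Outdoor    
Mouse   | Outdoor    
Webcam  | Electronics


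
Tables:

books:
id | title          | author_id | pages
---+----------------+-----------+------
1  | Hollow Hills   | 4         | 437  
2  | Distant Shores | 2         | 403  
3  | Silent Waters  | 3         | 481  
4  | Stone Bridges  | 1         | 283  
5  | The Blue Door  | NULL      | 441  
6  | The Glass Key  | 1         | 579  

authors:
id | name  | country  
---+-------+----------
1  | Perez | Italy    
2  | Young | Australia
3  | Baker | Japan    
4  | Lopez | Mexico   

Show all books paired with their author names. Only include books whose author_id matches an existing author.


INNER JOIN keeps only books rows whose author_id matches an id in authors. Walk through each book:
  - book 1 (Hollow Hills): author_id=4 -> matches Lopez
  - book 2 (Distant Shores): author_id=2 -> matches Young
  - book 3 (Silent Waters): author_id=3 -> matches Baker
  - book 4 (Stone Bridges): author_id=1 -> matches Perez
  - book 5 (The Blue Door): author_id=NULL, no match -> dropped
  - book 6 (The Glass Key): author_id=1 -> matches Perez
So 1 of 6 rows is dropped.

SQL:
SELECT a.title, b.name AS author
FROM books a
INNER JOIN authors b ON a.author_id = b.id

Result:
title          | author
---------------+-------
Hollow Hills   | Lopez 
Distant Shores | Young 
Silent Waters  | Baker 
Stone Bridges  | Perez 
The Glass Key  | Perez 


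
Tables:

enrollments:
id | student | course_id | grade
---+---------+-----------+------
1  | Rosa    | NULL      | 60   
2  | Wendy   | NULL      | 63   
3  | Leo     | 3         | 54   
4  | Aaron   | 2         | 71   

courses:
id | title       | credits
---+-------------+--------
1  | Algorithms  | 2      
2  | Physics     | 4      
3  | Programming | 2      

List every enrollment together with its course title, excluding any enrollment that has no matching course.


INNER JOIN keeps only enrollments rows whose course_id matches an id in courses. Walk through each enrollment:
  - enrollment 1 (Rosa): course_id=NULL, no match -> dropped
  - enrollment 2 (Wendy): course_id=NULL, no match -> dropped
  - enrollment 3 (Leo): course_id=3 -> matches Programming
  - enrollment 4 (Aaron): course_id=2 -> matches Physics
So 2 of 4 rows are dropped.

SQL:
SELECT a.student, b.title AS course
FROM enrollments a
INNER JOIN courses b ON a.course_id = b.id

Result:
student | course     
--------+------------
Leo     | Programming
Aaron   | Physics    


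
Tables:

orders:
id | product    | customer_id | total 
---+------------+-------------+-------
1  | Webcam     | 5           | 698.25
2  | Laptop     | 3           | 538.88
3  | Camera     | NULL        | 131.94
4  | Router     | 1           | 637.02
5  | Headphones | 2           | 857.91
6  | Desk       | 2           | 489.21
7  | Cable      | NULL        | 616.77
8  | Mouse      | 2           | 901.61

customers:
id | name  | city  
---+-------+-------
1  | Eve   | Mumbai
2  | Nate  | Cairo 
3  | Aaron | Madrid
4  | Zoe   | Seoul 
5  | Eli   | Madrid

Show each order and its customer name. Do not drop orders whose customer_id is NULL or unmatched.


LEFT JOIN keeps every row from orders (the left table); where customer_id has no match in customers, the customer columns become NULL. Walk through each order:
  - order 1 (Webcam): customer_id=5 -> matches Eli
  - order 2 (Laptop): customer_id=3 -> matches Aaron
  - order 3 (Camera): customer_id=NULL, no match -> kept with NULL
  - order 4 (Router): customer_id=1 -> matches Eve
  - order 5 (Headphones): customer_id=2 -> matches Nate
  - order 6 (Desk): customer_id=2 -> matches Nate
  - order 7 (Cable): customer_id=NULL, no match -> kept with NULL
  - order 8 (Mouse): customer_id=2 -> matches Nate
All 8 rows appear; 2 have NULL customer.

SQL:
SELECT a.product, b.name AS customer
FROM orders a
LEFT JOIN customers b ON a.customer_id = b.id

Result:
product    | customer
-----------+---------
Webcam     | Eli     
Laptop     | Aaron   
Camera     | NULL    
Router     | Eve     
Headphones | Nate    
Desk       | Nate    
Cable      | NULL    
Mouse      | Nate    


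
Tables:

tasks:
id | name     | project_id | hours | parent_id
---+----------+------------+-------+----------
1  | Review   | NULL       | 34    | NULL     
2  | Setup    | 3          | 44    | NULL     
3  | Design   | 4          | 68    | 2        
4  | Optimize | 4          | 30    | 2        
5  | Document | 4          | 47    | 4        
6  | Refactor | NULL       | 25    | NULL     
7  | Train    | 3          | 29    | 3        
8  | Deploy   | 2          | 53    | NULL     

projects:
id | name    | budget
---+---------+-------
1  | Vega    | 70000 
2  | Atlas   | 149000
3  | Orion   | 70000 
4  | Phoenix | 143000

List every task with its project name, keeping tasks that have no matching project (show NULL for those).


LEFT JOIN keeps every row from tasks (the left table); where project_id has no match in projects, the project columns become NULL. Walk through each task:
  - task 1 (Review): project_id=NULL, no match -> kept with NULL
  - task 2 (Setup): project_id=3 -> matches Orion
  - task 3 (Design): project_id=4 -> matches Phoenix
  - task 4 (Optimize): project_id=4 -> matches Phoenix
  - task 5 (Document): project_id=4 -> matches Phoenix
  - task 6 (Refactor): project_id=NULL, no match -> kept with NULL
  - task 7 (Train): project_id=3 -> matches Orion
  - task 8 (Deploy): project_id=2 -> matches Atlas
All 8 rows appear; 2 have NULL project.

SQL:
SELECT a.name, b.name AS project
FROM tasks a
LEFT JOIN projects b ON a.project_id = b.id

Result:
name     | project
---------+--------
Review   | NULL   
Setup    | Orion  
Design   | Phoenix
Optimize | Phoenix
Document | Phoenix
Refactor | NULL   
Train    | Orion  
Deploy   | Atlas  


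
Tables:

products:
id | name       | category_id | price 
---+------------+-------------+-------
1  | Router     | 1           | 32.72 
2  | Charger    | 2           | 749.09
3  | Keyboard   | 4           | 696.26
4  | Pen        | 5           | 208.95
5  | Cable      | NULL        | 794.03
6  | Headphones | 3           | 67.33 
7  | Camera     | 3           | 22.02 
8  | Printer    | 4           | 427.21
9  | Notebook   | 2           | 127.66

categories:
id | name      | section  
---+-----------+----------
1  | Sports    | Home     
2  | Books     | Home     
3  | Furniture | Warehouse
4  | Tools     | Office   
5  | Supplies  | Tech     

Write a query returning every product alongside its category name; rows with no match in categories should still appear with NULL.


LEFT JOIN keeps every row from products (the left table); where category_id has no match in categories, the category columns become NULL. Walk through each product:
  - product 1 (Router): category_id=1 -> matches Sports
  - product 2 (Charger): category_id=2 -> matches Books
  - product 3 (Keyboard): category_id=4 -> matches Tools
  - product 4 (Pen): category_id=5 -> matches Supplies
  - product 5 (Cable): category_id=NULL, no match -> kept with NULL
  - product 6 (Headphones): category_id=3 -> matches Furniture
  - product 7 (Camera): category_id=3 -> matches Furniture
  - product 8 (Printer): category_id=4 -> matches Tools
  - product 9 (Notebook): category_id=2 -> matches Books
All 9 rows appear; 1 has NULL category.

SQL:
SELECT a.name, b.name AS category
FROM products a
LEFT JOIN categories b ON a.category_id = b.id

Result:
name       | category 
-----------+----------
Router     | Sports   
Charger    | Books    
Keyboard   | Tools    
Pen        | Supplies 
Cable      | NULL     
Headphones | Furniture
Camera     | Furniture
Printer    | Tools    
Notebook   | Books    


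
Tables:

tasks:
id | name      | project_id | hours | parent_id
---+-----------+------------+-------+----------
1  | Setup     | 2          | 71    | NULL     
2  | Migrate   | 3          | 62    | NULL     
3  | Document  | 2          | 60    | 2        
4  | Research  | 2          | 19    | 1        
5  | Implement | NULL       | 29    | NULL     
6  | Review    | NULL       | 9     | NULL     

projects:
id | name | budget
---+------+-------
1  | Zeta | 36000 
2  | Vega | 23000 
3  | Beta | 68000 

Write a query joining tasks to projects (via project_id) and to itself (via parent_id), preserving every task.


Two LEFT JOINs from the same base table tasks: one to projects via project_id, one to tasks itself via parent_id. Both are LEFT so every task is preserved.
Match against projects:
  - task 1 (Setup): project_id=2 -> matches Vega
  - task 2 (Migrate): project_id=3 -> matches Beta
  - task 3 (Document): project_id=2 -> matches Vega
  - task 4 (Research): project_id=2 -> matches Vega
  - task 5 (Implement): project_id=NULL, no match -> kept with NULL
  - task 6 (Review): project_id=NULL, no match -> kept with NULL
Match against tasks (self):
  - task 1 (Setup): parent_id=NULL -> NULL
  - task 2 (Migrate): parent_id=NULL -> NULL
  - task 3 (Document): parent_id=2 -> Migrate
  - task 4 (Research): parent_id=1 -> Setup
  - task 5 (Implement): parent_id=NULL -> NULL
  - task 6 (Review): parent_id=NULL -> NULL

SQL:
SELECT a.name, b.name AS project, c.name AS parent
FROM tasks a
LEFT JOIN projects b ON a.project_id = b.id
LEFT JOIN tasks c ON a.parent_id = c.id

Result:
name      | project | parent 
----------+---------+--------
Setup     | Vega    | NULL   
Migrate   | Beta    | NULL   
Document  | Vega    | Migrate
Research  | Vega    | Setup  
Implement | NULL    | NULL   
Review    | NULL    | NULL   


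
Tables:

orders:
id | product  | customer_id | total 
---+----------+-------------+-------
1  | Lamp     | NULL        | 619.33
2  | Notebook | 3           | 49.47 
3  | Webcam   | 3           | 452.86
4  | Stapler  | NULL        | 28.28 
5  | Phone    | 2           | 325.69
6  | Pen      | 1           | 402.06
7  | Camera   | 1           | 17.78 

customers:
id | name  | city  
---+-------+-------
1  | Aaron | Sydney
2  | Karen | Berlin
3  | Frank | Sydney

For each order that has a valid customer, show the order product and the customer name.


INNER JOIN keeps only orders rows whose customer_id matches an id in customers. Walk through each order:
  - order 1 (Lamp): customer_id=NULL, no match -> dropped
  - order 2 (Notebook): customer_id=3 -> matches Frank
  - order 3 (Webcam): customer_id=3 -> matches Frank
  - order 4 (Stapler): customer_id=NULL, no match -> dropped
  - order 5 (Phone): customer_id=2 -> matches Karen
  - order 6 (Pen): customer_id=1 -> matches Aaron
  - order 7 (Camera): customer_id=1 -> matches Aaron
So 2 of 7 rows are dropped.

SQL:
SELECT a.product, b.name AS customer
FROM orders a
INNER JOIN customers b ON a.customer_id = b.id

Result:
product  | customer
---------+---------
Notebook | Frank   
Webcam   | Frank   
Phone    | Karen   
Pen      | Aaron   
Camera   | Aaron   


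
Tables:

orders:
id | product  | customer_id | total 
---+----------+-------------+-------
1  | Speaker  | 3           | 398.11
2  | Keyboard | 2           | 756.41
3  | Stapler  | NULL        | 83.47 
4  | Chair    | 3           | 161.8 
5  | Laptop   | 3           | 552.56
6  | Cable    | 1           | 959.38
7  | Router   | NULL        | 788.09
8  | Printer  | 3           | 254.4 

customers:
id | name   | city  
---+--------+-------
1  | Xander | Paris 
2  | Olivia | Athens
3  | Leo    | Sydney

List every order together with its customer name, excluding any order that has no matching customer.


INNER JOIN keeps only orders rows whose customer_id matches an id in customers. Walk through each order:
  - order 1 (Speaker): customer_id=3 -> matches Leo
  - order 2 (Keyboard): customer_id=2 -> matches Olivia
  - order 3 (Stapler): customer_id=NULL, no match -> dropped
  - order 4 (Chair): customer_id=3 -> matches Leo
  - order 5 (Laptop): customer_id=3 -> matches Leo
  - order 6 (Cable): customer_id=1 -> matches Xander
  - order 7 (Router): customer_id=NULL, no match -> dropped
  - order 8 (Printer): customer_id=3 -> matches Leo
So 2 of 8 rows are dropped.

SQL:
SELECT a.product, b.name AS customer
FROM orders a
INNER JOIN customers b ON a.customer_id = b.id

Result:
product  | customer
---------+---------
Speaker  | Leo     
Keyboard | Olivia  
Chair    | Leo     
Laptop   | Leo     
Cable    | Xander  
Printer  | Leo     


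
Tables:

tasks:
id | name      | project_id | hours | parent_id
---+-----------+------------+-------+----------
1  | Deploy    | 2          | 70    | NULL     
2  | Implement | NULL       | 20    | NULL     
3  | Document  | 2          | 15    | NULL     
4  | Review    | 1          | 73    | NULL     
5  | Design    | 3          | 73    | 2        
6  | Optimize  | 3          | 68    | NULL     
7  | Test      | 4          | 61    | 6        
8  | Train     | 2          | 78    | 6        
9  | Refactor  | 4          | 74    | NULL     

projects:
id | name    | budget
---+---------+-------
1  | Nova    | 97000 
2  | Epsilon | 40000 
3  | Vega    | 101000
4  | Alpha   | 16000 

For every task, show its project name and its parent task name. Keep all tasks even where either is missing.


Two LEFT JOINs from the same base table tasks: one to projects via project_id, one to tasks itself via parent_id. Both are LEFT so every task is preserved.
Match against projects:
  - task 1 (Deploy): project_id=2 -> matches Epsilon
  - task 2 (Implement): project_id=NULL, no match -> kept with NULL
  - task 3 (Document): project_id=2 -> matches Epsilon
  - task 4 (Review): project_id=1 -> matches Nova
  - task 5 (Design): project_id=3 -> matches Vega
  - task 6 (Optimize): project_id=3 -> matches Vega
  - task 7 (Test): project_id=4 -> matches Alpha
  - task 8 (Train): project_id=2 -> matches Epsilon
  - task 9 (Refactor): project_id=4 -> matches Alpha
Match against tasks (self):
  - task 1 (Deploy): parent_id=NULL -> NULL
  - task 2 (Implement): parent_id=NULL -> NULL
  - task 3 (Document): parent_id=NULL -> NULL
  - task 4 (Review): parent_id=NULL -> NULL
  - task 5 (Design): parent_id=2 -> Implement
  - task 6 (Optimize): parent_id=NULL -> NULL
  - task 7 (Test): parent_id=6 -> Optimize
  - task 8 (Train): parent_id=6 -> Optimize
  - task 9 (Refactor): parent_id=NULL -> NULL

SQL:
SELECT a.name, b.name AS project, c.name AS parent
FROM tasks a
LEFT JOIN projects b ON a.project_id = b.id
LEFT JOIN tasks c ON a.parent_id = c.id

Result:
name      | project | parent   
----------+---------+----------
Deploy    | Epsilon | NULL     
Implement | NULL    | NULL     
Document  | Epsilon | NULL     
Review    | Nova    | NULL     
Design    | Vega    | Implement
Optimize  | Vega    | NULL     
Test      | Alpha   | Optimize 
Train     | Epsilon | Optimize 
Refactor  | Alpha   | NULL     


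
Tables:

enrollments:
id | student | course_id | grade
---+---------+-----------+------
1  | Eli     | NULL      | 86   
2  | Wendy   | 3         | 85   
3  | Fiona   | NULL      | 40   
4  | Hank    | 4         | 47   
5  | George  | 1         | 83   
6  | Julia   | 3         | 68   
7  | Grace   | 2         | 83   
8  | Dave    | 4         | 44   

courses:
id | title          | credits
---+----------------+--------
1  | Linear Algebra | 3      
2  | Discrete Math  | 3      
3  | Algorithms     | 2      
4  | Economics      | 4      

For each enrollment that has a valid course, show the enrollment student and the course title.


INNER JOIN keeps only enrollments rows whose course_id matches an id in courses. Walk through each enrollment:
  - enrollment 1 (Eli): course_id=NULL, no match -> dropped
  - enrollment 2 (Wendy): course_id=3 -> matches Algorithms
  - enrollment 3 (Fiona): course_id=NULL, no match -> dropped
  - enrollment 4 (Hank): course_id=4 -> matches Economics
  - enrollment 5 (George): course_id=1 -> matches Linear Algebra
  - enrollment 6 (Julia): course_id=3 -> matches Algorithms
  - enrollment 7 (Grace): course_id=2 -> matches Discrete Math
  - enrollment 8 (Dave): course_id=4 -> matches Economics
So 2 of 8 rows are dropped.

SQL:
SELECT a.student, b.title AS course
FROM enrollments a
INNER JOIN courses b ON a.course_id = b.id

Result:
student | course        
--------+---------------
Wendy   | Algorithms    
Hank    | Economics     
George  | Linear Algebra
Julia   | Algorithms    
Grace   | Discrete Math 
Dave    | Economics     


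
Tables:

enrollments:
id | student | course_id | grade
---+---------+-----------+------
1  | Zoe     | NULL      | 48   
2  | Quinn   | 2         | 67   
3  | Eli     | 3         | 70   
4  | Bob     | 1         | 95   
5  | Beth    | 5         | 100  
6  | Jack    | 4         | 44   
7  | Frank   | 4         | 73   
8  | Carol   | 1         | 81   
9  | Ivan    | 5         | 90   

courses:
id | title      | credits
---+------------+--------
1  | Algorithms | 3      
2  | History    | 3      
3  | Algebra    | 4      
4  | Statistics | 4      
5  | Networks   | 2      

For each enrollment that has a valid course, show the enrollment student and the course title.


INNER JOIN keeps only enrollments rows whose course_id matches an id in courses. Walk through each enrollment:
  - enrollment 1 (Zoe): course_id=NULL, no match -> dropped
  - enrollment 2 (Quinn): course_id=2 -> matches History
  - enrollment 3 (Eli): course_id=3 -> matches Algebra
  - enrollment 4 (Bob): course_id=1 -> matches Algorithms
  - enrollment 5 (Beth): course_id=5 -> matches Networks
  - enrollment 6 (Jack): course_id=4 -> matches Statistics
  - enrollment 7 (Frank): course_id=4 -> matches Statistics
  - enrollment 8 (Carol): course_id=1 -> matches Algorithms
  - enrollment 9 (Ivan): course_id=5 -> matches Networks
So 1 of 9 rows is dropped.

SQL:
SELECT a.student, b.title AS course
FROM enrollments a
INNER JOIN courses b ON a.course_id = b.id

Result:
student | course    
--------+-----------
Quinn   | History   
Eli     | Algebra   
Bob     | Algorithms
Beth    | Networks  
Jack    | Statistics
Frank   | Statistics
Carol   | Algorithms
Ivan    | Networks  


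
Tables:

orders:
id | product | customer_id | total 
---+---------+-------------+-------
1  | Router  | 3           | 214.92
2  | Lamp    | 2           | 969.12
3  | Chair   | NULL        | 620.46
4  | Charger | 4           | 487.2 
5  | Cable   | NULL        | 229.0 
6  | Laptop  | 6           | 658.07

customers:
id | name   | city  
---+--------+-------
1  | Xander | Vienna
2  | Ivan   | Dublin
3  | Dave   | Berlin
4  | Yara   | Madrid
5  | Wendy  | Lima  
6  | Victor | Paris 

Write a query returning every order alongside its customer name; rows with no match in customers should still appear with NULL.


LEFT JOIN keeps every row from orders (the left table); where customer_id has no match in customers, the customer columns become NULL. Walk through each order:
  - order 1 (Router): customer_id=3 -> matches Dave
  - order 2 (Lamp): customer_id=2 -> matches Ivan
  - order 3 (Chair): customer_id=NULL, no match -> kept with NULL
  - order 4 (Charger): customer_id=4 -> matches Yara
  - order 5 (Cable): customer_id=NULL, no match -> kept with NULL
  - order 6 (Laptop): customer_id=6 -> matches Victor
All 6 rows appear; 2 have NULL customer.

SQL:
SELECT a.product, b.name AS customer
FROM orders a
LEFT JOIN customers b ON a.customer_id = b.id

Result:
product | customer
--------+---------
Router  | Dave    
Lamp    | Ivan    
Chair   | NULL    
Charger | Yara    
Cable   | NULL    
Laptop  | Victor  


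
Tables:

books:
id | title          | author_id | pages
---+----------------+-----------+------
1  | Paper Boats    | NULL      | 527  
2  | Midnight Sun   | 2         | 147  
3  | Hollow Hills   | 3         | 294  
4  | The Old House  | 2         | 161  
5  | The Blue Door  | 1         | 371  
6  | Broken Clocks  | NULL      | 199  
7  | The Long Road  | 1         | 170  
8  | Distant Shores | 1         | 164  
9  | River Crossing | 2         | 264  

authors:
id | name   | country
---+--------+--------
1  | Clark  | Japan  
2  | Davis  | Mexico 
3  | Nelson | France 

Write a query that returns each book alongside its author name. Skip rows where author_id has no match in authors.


INNER JOIN keeps only books rows whose author_id matches an id in authors. Walk through each book:
  - book 1 (Paper Boats): author_id=NULL, no match -> dropped
  - book 2 (Midnight Sun): author_id=2 -> matches Davis
  - book 3 (Hollow Hills): author_id=3 -> matches Nelson
  - book 4 (The Old House): author_id=2 -> matches Davis
  - book 5 (The Blue Door): author_id=1 -> matches Clark
  - book 6 (Broken Clocks): author_id=NULL, no match -> dropped
  - book 7 (The Long Road): author_id=1 -> matches Clark
  - book 8 (Distant Shores): author_id=1 -> matches Clark
  - book 9 (River Crossing): author_id=2 -> matches Davis
So 2 of 9 rows are dropped.

SQL:
SELECT a.title, b.name AS author
FROM books a
INNER JOIN authors b ON a.author_id = b.id

Result:
title          | author
---------------+-------
Midnight Sun   | Davis 
Hollow Hills   | Nelson
The Old House  | Davis 
The Blue Door  | Clark 
The Long Road  | Clark 
Distant Shores | Clark 
River Crossing | Davis 


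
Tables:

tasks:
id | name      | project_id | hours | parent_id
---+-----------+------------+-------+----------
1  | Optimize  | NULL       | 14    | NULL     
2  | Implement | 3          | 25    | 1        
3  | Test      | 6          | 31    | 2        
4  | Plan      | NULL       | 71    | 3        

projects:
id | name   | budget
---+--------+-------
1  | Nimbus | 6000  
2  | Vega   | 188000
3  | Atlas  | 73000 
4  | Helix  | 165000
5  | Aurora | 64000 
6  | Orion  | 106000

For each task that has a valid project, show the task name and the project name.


INNER JOIN keeps only tasks rows whose project_id matches an id in projects. Walk through each task:
  - task 1 (Optimize): project_id=NULL, no match -> dropped
  - task 2 (Implement): project_id=3 -> matches Atlas
  - task 3 (Test): project_id=6 -> matches Orion
  - task 4 (Plan): project_id=NULL, no match -> dropped
So 2 of 4 rows are dropped.

SQL:
SELECT a.name, b.name AS project
FROM tasks a
INNER JOIN projects b ON a.project_id = b.id

Result:
name      | project
----------+--------
Implement | Atlas  
Test      | Orion  
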